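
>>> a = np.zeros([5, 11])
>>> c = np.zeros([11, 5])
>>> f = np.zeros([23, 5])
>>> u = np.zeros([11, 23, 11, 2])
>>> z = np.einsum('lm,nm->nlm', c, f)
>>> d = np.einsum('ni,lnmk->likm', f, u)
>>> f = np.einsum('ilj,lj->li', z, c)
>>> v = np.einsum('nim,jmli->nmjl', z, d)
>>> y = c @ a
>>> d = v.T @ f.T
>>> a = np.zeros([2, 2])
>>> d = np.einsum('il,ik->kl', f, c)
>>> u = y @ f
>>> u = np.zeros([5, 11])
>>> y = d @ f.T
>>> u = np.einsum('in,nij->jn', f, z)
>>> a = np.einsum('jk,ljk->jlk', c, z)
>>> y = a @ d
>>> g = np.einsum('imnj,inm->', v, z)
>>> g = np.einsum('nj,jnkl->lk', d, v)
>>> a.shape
(11, 23, 5)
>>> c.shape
(11, 5)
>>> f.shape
(11, 23)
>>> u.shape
(5, 23)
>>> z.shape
(23, 11, 5)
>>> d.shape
(5, 23)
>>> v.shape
(23, 5, 11, 2)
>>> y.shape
(11, 23, 23)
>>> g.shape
(2, 11)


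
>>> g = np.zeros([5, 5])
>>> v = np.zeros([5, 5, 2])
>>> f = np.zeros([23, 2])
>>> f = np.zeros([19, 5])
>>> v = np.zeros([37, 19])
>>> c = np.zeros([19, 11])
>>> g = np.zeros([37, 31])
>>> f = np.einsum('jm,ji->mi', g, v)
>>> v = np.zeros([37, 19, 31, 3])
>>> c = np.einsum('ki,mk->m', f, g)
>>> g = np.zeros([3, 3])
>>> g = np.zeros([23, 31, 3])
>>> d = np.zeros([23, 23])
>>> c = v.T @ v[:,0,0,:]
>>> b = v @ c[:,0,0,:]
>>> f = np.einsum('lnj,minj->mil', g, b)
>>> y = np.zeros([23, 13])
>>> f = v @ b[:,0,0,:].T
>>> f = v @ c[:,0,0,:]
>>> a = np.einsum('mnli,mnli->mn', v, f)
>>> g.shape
(23, 31, 3)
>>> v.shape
(37, 19, 31, 3)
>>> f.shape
(37, 19, 31, 3)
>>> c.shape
(3, 31, 19, 3)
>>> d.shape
(23, 23)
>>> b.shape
(37, 19, 31, 3)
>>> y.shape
(23, 13)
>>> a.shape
(37, 19)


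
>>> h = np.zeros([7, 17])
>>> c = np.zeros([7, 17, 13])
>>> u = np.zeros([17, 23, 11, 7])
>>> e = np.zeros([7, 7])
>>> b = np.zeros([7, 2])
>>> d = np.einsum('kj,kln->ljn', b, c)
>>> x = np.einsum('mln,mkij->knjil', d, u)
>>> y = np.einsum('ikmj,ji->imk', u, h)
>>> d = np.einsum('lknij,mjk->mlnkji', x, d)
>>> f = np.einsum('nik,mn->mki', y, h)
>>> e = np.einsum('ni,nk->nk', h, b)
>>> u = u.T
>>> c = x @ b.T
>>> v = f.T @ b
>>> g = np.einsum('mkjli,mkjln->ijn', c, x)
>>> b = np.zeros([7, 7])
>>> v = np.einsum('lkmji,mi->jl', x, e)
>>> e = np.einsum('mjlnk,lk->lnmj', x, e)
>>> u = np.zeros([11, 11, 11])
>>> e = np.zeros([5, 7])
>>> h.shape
(7, 17)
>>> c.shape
(23, 13, 7, 11, 7)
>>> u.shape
(11, 11, 11)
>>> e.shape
(5, 7)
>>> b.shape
(7, 7)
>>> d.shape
(17, 23, 7, 13, 2, 11)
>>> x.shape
(23, 13, 7, 11, 2)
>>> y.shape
(17, 11, 23)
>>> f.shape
(7, 23, 11)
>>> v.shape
(11, 23)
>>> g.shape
(7, 7, 2)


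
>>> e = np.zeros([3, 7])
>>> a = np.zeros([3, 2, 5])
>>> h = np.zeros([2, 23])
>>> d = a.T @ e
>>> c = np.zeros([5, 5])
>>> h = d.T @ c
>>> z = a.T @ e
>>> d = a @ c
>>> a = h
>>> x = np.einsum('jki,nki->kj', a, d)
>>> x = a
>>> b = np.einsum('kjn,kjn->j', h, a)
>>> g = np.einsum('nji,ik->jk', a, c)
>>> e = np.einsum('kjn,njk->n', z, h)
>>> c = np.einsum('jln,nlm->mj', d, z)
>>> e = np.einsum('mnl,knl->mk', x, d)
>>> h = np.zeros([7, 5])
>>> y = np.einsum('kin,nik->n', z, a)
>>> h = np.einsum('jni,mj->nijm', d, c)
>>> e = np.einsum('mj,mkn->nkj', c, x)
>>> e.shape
(5, 2, 3)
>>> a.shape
(7, 2, 5)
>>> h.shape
(2, 5, 3, 7)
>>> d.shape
(3, 2, 5)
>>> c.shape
(7, 3)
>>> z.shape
(5, 2, 7)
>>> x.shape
(7, 2, 5)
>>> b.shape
(2,)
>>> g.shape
(2, 5)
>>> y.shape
(7,)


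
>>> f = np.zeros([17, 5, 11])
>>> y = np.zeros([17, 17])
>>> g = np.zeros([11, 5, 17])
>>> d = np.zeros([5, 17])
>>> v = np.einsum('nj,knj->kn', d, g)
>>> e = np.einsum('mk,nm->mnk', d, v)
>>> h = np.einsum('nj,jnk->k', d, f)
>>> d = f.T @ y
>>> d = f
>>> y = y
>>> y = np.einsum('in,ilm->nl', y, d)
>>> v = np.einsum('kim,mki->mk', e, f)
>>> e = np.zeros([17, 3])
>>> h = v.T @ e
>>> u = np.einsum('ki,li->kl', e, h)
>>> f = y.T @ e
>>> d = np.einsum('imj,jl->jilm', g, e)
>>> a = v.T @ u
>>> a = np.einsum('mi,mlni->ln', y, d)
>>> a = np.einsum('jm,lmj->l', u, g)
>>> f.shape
(5, 3)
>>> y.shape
(17, 5)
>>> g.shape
(11, 5, 17)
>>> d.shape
(17, 11, 3, 5)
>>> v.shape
(17, 5)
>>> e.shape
(17, 3)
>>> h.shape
(5, 3)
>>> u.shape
(17, 5)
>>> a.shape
(11,)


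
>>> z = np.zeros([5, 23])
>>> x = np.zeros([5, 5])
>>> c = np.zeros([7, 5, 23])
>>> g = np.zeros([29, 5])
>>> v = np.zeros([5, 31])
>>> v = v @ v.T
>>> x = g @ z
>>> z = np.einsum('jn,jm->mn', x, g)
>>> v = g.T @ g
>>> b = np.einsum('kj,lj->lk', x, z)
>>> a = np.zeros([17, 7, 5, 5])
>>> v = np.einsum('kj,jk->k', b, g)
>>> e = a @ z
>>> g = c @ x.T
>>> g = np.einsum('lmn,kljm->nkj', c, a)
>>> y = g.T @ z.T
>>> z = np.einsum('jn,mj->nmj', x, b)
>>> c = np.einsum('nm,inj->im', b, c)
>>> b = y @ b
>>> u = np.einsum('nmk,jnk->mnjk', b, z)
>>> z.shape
(23, 5, 29)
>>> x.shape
(29, 23)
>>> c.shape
(7, 29)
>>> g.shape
(23, 17, 5)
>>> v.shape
(5,)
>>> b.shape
(5, 17, 29)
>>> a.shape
(17, 7, 5, 5)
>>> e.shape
(17, 7, 5, 23)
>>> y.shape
(5, 17, 5)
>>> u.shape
(17, 5, 23, 29)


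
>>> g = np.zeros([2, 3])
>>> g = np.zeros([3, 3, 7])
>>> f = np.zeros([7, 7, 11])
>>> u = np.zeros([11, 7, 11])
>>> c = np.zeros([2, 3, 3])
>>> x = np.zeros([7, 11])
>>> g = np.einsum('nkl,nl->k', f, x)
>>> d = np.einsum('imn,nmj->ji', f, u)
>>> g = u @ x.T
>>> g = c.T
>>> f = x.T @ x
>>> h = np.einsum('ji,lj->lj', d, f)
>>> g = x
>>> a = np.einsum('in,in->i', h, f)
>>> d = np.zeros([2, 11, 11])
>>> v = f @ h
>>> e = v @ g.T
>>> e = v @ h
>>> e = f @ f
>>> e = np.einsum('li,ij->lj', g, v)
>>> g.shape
(7, 11)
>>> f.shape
(11, 11)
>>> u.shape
(11, 7, 11)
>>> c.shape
(2, 3, 3)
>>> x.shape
(7, 11)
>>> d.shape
(2, 11, 11)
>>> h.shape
(11, 11)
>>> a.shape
(11,)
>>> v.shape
(11, 11)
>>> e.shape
(7, 11)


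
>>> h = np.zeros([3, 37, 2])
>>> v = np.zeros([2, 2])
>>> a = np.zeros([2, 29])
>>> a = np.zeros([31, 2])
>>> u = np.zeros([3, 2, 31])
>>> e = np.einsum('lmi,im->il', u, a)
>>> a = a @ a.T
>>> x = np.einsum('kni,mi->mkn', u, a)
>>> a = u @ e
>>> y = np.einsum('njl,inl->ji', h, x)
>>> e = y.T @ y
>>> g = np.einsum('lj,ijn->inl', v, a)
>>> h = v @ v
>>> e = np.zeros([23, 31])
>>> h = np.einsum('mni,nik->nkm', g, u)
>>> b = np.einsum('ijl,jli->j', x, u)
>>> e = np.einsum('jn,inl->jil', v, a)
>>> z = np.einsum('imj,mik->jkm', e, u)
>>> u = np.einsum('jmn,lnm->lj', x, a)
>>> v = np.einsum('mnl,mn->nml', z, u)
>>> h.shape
(3, 31, 3)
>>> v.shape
(31, 3, 3)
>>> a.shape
(3, 2, 3)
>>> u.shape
(3, 31)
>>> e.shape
(2, 3, 3)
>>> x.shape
(31, 3, 2)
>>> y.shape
(37, 31)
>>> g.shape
(3, 3, 2)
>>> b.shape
(3,)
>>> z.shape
(3, 31, 3)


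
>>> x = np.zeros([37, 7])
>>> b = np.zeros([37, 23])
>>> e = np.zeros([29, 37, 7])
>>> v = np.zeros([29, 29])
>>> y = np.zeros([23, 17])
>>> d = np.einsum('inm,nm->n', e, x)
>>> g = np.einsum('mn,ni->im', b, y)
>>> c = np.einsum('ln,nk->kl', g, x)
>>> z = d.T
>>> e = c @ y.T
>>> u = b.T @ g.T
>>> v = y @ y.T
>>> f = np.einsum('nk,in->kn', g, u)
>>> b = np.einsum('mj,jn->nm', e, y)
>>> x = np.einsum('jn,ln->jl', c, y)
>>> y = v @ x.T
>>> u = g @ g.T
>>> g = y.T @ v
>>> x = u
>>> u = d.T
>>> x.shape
(17, 17)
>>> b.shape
(17, 7)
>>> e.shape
(7, 23)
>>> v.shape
(23, 23)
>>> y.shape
(23, 7)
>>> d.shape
(37,)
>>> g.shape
(7, 23)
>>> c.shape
(7, 17)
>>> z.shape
(37,)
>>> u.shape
(37,)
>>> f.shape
(37, 17)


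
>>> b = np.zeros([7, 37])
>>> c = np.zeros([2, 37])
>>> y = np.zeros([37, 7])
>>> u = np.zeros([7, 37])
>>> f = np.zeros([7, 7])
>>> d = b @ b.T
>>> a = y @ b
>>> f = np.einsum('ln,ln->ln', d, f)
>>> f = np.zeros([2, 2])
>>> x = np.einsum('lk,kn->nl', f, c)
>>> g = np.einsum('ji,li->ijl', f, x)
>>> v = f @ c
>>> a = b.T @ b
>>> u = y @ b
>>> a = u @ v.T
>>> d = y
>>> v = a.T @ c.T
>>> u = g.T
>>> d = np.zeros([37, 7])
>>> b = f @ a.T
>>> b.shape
(2, 37)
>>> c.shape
(2, 37)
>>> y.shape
(37, 7)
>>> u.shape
(37, 2, 2)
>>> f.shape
(2, 2)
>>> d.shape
(37, 7)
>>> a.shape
(37, 2)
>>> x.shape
(37, 2)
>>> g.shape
(2, 2, 37)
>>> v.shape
(2, 2)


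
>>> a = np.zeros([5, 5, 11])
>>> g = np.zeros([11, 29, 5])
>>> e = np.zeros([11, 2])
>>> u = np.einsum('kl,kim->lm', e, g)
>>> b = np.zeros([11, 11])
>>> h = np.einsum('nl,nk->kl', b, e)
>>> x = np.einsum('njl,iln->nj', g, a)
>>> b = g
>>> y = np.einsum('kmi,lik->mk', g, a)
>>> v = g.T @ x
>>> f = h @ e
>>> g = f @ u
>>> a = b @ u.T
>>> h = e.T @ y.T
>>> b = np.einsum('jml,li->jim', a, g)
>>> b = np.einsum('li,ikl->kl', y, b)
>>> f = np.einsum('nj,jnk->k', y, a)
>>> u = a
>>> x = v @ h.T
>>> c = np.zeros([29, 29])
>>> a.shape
(11, 29, 2)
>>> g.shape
(2, 5)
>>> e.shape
(11, 2)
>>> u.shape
(11, 29, 2)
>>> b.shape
(5, 29)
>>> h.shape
(2, 29)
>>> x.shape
(5, 29, 2)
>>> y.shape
(29, 11)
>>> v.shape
(5, 29, 29)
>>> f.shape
(2,)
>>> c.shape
(29, 29)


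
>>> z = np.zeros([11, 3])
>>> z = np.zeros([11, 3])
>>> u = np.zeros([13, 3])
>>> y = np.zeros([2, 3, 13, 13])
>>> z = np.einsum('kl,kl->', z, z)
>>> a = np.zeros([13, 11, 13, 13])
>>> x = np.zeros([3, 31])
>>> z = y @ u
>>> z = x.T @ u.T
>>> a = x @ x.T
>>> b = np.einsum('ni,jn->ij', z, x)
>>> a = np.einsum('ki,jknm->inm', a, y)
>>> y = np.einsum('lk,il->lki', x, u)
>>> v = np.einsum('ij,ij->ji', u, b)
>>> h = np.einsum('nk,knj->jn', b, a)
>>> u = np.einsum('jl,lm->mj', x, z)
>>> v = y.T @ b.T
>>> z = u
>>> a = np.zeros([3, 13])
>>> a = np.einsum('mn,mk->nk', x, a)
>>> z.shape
(13, 3)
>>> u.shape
(13, 3)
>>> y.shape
(3, 31, 13)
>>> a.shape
(31, 13)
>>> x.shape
(3, 31)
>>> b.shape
(13, 3)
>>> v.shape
(13, 31, 13)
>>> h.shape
(13, 13)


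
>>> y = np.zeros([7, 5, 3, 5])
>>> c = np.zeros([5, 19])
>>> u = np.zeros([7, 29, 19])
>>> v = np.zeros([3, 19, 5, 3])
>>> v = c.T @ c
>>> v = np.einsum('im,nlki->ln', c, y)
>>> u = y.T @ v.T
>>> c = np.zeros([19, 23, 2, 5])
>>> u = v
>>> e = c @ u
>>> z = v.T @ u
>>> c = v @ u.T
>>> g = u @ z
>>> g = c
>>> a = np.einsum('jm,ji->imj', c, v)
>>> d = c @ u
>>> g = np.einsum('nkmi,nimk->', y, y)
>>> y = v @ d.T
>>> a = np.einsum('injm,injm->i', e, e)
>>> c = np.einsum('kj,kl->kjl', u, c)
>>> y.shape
(5, 5)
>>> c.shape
(5, 7, 5)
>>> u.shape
(5, 7)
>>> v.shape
(5, 7)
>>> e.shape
(19, 23, 2, 7)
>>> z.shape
(7, 7)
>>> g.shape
()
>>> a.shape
(19,)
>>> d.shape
(5, 7)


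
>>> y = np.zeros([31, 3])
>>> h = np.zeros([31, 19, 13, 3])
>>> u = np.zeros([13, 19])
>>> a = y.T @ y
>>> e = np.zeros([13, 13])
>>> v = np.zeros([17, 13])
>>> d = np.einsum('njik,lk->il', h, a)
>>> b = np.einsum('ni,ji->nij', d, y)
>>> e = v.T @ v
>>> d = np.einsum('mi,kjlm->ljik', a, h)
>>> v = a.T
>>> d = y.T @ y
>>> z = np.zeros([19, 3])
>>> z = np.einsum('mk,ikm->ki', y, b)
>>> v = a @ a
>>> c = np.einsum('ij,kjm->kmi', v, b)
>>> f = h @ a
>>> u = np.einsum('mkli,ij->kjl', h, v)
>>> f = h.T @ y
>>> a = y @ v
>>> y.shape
(31, 3)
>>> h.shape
(31, 19, 13, 3)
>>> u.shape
(19, 3, 13)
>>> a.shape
(31, 3)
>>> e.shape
(13, 13)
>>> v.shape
(3, 3)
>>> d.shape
(3, 3)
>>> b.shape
(13, 3, 31)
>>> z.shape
(3, 13)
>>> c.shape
(13, 31, 3)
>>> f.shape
(3, 13, 19, 3)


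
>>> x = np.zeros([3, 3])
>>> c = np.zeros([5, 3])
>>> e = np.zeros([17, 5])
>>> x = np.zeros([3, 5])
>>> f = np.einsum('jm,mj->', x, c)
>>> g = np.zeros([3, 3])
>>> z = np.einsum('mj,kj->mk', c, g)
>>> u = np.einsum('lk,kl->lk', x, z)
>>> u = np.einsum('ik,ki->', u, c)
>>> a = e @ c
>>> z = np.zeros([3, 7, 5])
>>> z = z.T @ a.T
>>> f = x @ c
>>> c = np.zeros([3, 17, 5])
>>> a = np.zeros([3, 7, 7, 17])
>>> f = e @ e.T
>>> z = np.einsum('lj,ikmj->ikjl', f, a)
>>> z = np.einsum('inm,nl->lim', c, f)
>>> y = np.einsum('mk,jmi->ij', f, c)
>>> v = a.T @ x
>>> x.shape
(3, 5)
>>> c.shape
(3, 17, 5)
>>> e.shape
(17, 5)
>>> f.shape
(17, 17)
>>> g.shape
(3, 3)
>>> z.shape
(17, 3, 5)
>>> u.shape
()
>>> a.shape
(3, 7, 7, 17)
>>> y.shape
(5, 3)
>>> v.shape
(17, 7, 7, 5)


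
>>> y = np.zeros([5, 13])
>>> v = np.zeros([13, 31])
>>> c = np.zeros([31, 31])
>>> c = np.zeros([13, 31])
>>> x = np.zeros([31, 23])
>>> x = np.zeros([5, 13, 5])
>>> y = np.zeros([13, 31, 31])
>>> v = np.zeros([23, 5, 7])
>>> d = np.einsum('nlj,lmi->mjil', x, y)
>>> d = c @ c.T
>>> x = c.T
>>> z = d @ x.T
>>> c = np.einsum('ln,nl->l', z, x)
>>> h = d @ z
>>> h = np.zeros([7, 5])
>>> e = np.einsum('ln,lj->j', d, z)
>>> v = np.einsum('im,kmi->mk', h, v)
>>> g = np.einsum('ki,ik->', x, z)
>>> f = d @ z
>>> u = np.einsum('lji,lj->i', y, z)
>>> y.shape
(13, 31, 31)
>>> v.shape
(5, 23)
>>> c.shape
(13,)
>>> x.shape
(31, 13)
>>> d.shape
(13, 13)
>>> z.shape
(13, 31)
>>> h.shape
(7, 5)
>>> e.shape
(31,)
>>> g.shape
()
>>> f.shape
(13, 31)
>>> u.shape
(31,)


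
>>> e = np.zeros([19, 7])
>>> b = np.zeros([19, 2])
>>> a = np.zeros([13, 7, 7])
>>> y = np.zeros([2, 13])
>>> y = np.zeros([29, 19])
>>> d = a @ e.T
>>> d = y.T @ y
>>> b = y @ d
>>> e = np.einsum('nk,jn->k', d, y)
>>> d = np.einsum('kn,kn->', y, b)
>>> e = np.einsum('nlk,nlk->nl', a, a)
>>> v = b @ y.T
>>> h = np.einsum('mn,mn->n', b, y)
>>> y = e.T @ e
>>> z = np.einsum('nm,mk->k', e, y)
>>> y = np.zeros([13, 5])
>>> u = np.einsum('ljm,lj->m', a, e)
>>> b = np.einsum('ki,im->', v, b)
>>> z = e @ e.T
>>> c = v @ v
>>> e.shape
(13, 7)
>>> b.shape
()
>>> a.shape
(13, 7, 7)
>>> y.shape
(13, 5)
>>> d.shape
()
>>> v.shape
(29, 29)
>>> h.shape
(19,)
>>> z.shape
(13, 13)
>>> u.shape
(7,)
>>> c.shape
(29, 29)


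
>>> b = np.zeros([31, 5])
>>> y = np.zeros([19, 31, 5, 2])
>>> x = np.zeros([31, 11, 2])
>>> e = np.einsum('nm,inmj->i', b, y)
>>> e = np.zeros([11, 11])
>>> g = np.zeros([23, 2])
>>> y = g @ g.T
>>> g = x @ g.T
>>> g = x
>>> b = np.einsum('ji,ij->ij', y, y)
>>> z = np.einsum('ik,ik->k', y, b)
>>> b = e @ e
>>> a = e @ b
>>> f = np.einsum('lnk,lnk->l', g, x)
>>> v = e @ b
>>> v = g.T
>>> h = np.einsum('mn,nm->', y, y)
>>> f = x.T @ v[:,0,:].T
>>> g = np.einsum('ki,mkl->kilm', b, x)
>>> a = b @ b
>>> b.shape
(11, 11)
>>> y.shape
(23, 23)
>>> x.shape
(31, 11, 2)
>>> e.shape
(11, 11)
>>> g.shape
(11, 11, 2, 31)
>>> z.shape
(23,)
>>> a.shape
(11, 11)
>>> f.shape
(2, 11, 2)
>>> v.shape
(2, 11, 31)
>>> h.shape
()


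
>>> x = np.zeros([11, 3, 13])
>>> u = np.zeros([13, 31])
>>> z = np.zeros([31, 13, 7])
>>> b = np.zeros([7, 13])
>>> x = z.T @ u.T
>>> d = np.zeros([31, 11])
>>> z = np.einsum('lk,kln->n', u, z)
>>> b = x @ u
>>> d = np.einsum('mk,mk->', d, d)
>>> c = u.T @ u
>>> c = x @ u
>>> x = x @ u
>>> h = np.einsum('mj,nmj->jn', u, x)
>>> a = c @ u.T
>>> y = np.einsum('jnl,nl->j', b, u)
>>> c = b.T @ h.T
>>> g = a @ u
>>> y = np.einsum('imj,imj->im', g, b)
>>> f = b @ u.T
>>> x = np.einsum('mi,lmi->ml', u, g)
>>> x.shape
(13, 7)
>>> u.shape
(13, 31)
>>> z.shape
(7,)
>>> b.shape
(7, 13, 31)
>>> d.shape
()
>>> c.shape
(31, 13, 31)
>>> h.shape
(31, 7)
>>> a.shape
(7, 13, 13)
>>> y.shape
(7, 13)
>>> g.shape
(7, 13, 31)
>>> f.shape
(7, 13, 13)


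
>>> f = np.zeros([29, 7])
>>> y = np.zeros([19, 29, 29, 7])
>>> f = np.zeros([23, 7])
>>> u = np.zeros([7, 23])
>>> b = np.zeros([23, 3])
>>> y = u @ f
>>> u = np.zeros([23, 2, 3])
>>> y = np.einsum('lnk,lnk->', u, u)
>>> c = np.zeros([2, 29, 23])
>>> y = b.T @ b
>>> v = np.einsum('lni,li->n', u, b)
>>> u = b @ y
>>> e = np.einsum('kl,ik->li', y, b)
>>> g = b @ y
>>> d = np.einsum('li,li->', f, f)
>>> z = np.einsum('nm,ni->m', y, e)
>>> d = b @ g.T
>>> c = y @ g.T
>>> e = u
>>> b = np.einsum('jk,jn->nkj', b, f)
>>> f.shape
(23, 7)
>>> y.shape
(3, 3)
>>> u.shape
(23, 3)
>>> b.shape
(7, 3, 23)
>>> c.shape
(3, 23)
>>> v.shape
(2,)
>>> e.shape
(23, 3)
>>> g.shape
(23, 3)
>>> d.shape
(23, 23)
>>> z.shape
(3,)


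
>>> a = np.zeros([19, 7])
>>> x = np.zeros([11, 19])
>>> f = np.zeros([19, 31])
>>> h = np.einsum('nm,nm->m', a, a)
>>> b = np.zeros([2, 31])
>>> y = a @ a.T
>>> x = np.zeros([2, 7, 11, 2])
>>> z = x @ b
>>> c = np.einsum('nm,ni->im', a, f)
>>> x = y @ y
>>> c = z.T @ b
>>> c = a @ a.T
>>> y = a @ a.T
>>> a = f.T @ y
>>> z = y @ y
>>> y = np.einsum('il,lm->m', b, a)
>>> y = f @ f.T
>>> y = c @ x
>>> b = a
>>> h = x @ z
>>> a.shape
(31, 19)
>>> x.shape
(19, 19)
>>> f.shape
(19, 31)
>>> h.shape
(19, 19)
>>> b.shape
(31, 19)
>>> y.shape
(19, 19)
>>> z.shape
(19, 19)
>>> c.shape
(19, 19)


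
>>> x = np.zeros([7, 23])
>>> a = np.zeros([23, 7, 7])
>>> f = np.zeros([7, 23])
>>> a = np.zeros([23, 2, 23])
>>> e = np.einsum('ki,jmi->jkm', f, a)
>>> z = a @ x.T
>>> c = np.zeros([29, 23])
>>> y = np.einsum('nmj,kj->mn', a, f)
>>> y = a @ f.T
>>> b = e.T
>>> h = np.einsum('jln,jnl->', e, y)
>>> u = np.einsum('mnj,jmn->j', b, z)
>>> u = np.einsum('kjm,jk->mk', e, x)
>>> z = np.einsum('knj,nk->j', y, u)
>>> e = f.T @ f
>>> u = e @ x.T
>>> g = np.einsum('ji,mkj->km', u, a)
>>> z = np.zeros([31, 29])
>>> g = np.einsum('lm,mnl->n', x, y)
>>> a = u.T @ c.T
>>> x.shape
(7, 23)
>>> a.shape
(7, 29)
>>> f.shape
(7, 23)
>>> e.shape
(23, 23)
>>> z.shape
(31, 29)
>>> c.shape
(29, 23)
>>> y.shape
(23, 2, 7)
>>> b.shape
(2, 7, 23)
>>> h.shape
()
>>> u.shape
(23, 7)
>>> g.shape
(2,)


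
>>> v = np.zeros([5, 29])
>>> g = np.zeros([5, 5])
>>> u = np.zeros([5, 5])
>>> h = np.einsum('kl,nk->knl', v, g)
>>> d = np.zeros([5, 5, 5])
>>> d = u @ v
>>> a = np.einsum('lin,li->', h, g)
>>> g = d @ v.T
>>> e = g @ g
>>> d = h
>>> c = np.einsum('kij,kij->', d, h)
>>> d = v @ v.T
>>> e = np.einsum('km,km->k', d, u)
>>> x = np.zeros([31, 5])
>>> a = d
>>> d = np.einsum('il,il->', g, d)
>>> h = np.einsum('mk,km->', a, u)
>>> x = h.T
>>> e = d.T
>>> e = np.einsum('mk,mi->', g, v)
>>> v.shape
(5, 29)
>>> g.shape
(5, 5)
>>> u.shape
(5, 5)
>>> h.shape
()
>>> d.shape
()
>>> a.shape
(5, 5)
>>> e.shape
()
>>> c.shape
()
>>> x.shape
()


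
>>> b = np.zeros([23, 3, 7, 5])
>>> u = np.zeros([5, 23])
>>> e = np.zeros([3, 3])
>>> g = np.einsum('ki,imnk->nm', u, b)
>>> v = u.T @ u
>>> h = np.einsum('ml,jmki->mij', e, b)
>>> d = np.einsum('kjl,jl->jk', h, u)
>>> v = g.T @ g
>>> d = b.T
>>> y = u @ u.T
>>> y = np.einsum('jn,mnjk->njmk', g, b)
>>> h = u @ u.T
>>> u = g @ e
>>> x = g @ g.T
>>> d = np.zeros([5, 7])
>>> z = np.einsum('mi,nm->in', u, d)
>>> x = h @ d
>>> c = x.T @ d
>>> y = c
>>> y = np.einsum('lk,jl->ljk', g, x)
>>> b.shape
(23, 3, 7, 5)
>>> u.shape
(7, 3)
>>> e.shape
(3, 3)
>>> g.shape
(7, 3)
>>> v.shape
(3, 3)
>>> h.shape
(5, 5)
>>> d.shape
(5, 7)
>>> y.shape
(7, 5, 3)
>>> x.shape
(5, 7)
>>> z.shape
(3, 5)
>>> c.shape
(7, 7)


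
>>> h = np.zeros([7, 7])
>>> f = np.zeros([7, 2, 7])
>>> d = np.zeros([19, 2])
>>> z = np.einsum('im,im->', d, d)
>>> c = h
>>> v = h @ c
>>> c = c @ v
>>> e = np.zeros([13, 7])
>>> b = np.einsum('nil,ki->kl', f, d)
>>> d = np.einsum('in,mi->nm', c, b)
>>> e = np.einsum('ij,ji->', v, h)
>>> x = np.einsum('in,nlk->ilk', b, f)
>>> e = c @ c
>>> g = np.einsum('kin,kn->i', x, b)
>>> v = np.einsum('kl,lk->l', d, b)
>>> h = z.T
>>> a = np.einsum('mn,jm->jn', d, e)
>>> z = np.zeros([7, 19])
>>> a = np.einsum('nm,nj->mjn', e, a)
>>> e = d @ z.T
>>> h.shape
()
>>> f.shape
(7, 2, 7)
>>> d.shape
(7, 19)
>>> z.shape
(7, 19)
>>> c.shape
(7, 7)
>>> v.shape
(19,)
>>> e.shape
(7, 7)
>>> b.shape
(19, 7)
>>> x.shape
(19, 2, 7)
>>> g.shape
(2,)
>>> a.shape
(7, 19, 7)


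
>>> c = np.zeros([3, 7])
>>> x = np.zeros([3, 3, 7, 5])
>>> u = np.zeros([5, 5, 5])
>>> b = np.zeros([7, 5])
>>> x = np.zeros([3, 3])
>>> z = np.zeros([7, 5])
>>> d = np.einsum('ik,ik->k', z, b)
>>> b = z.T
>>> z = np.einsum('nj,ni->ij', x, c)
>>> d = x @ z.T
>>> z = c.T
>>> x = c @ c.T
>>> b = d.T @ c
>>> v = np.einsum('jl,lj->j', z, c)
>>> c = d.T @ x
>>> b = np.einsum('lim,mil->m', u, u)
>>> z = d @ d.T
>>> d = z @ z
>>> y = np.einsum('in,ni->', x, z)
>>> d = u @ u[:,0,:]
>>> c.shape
(7, 3)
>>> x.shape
(3, 3)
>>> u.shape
(5, 5, 5)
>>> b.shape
(5,)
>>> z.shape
(3, 3)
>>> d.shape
(5, 5, 5)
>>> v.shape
(7,)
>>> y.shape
()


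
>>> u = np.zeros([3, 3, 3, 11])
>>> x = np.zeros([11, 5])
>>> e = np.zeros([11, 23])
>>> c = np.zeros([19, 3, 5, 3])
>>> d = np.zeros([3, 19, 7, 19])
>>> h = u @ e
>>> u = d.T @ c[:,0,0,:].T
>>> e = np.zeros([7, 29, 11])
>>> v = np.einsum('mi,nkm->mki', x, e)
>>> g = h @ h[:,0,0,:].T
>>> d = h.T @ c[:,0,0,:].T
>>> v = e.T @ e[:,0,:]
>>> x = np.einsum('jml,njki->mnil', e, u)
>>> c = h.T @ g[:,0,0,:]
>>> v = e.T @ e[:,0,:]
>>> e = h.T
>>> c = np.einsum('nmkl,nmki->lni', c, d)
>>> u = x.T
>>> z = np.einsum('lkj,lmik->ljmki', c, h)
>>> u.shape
(11, 19, 19, 29)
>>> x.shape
(29, 19, 19, 11)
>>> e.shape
(23, 3, 3, 3)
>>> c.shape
(3, 23, 19)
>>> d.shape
(23, 3, 3, 19)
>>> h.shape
(3, 3, 3, 23)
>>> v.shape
(11, 29, 11)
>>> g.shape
(3, 3, 3, 3)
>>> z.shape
(3, 19, 3, 23, 3)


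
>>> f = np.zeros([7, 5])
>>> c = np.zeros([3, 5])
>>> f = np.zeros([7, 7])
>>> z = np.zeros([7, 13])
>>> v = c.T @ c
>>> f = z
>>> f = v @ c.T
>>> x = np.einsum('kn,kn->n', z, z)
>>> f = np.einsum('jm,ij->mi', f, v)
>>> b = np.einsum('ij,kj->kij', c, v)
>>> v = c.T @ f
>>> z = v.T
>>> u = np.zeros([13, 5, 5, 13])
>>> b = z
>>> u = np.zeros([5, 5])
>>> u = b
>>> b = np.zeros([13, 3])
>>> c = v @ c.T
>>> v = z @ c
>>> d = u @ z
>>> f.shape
(3, 5)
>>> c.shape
(5, 3)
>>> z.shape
(5, 5)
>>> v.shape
(5, 3)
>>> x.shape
(13,)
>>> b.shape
(13, 3)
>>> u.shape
(5, 5)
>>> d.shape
(5, 5)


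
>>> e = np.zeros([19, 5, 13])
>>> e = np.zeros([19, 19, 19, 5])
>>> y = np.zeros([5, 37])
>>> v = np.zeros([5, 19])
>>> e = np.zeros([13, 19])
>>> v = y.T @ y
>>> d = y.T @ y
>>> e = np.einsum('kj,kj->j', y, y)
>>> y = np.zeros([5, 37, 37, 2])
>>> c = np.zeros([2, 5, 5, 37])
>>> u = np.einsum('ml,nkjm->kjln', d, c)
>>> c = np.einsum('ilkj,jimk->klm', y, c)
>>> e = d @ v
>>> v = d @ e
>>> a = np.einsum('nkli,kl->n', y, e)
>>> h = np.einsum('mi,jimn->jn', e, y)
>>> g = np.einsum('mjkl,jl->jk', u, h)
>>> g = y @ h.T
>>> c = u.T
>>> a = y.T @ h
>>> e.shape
(37, 37)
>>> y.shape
(5, 37, 37, 2)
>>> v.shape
(37, 37)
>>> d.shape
(37, 37)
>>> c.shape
(2, 37, 5, 5)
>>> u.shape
(5, 5, 37, 2)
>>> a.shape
(2, 37, 37, 2)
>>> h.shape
(5, 2)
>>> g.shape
(5, 37, 37, 5)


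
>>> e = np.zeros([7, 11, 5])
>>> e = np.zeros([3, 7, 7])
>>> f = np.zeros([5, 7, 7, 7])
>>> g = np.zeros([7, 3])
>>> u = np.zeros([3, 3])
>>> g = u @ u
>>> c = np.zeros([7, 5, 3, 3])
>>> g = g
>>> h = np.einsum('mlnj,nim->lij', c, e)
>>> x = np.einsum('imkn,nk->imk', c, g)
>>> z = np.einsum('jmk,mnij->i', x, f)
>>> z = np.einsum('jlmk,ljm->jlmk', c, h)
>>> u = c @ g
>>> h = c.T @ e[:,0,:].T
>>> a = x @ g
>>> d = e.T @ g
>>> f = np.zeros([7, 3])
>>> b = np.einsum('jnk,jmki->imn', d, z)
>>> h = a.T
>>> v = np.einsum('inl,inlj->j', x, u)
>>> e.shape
(3, 7, 7)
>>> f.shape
(7, 3)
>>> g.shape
(3, 3)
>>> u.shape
(7, 5, 3, 3)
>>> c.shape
(7, 5, 3, 3)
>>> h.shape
(3, 5, 7)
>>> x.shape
(7, 5, 3)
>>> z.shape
(7, 5, 3, 3)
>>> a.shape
(7, 5, 3)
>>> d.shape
(7, 7, 3)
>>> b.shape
(3, 5, 7)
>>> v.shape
(3,)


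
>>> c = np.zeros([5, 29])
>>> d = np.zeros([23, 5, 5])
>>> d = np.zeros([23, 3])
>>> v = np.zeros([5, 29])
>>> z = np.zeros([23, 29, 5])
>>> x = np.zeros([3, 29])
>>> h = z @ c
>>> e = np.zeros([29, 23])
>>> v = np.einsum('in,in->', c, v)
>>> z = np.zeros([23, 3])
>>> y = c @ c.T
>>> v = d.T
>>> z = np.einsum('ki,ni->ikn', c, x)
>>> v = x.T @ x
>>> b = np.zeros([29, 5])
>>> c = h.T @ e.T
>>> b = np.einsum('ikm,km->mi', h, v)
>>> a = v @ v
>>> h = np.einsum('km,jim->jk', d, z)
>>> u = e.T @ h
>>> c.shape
(29, 29, 29)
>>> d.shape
(23, 3)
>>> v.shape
(29, 29)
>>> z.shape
(29, 5, 3)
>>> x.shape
(3, 29)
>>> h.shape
(29, 23)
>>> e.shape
(29, 23)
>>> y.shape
(5, 5)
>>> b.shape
(29, 23)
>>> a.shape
(29, 29)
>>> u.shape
(23, 23)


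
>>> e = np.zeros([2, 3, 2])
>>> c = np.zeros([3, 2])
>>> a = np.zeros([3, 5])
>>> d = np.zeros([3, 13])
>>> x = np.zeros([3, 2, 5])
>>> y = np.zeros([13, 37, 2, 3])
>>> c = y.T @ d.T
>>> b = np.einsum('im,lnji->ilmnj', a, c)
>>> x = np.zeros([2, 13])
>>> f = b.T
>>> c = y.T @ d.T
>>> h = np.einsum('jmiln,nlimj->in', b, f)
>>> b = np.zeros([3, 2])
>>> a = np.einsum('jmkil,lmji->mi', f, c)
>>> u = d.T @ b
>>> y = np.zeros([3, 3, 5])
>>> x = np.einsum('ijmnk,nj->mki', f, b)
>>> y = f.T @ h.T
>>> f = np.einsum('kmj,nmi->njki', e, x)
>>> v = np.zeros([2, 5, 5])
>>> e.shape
(2, 3, 2)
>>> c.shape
(3, 2, 37, 3)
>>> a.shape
(2, 3)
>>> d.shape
(3, 13)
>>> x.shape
(5, 3, 37)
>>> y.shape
(3, 3, 5, 2, 5)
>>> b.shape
(3, 2)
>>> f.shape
(5, 2, 2, 37)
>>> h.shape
(5, 37)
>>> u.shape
(13, 2)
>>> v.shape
(2, 5, 5)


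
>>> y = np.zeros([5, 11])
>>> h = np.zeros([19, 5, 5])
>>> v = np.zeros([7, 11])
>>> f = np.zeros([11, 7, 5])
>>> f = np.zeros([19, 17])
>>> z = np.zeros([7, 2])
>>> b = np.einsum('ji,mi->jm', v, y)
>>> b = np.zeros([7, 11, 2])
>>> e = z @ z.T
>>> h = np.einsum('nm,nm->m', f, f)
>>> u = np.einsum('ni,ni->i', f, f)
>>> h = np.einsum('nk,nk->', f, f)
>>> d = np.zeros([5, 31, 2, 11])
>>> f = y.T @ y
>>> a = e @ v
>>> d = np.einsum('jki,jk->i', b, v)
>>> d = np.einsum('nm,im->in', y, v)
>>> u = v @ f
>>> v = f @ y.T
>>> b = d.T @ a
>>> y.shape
(5, 11)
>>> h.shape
()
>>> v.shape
(11, 5)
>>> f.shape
(11, 11)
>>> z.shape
(7, 2)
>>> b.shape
(5, 11)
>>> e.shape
(7, 7)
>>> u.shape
(7, 11)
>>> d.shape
(7, 5)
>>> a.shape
(7, 11)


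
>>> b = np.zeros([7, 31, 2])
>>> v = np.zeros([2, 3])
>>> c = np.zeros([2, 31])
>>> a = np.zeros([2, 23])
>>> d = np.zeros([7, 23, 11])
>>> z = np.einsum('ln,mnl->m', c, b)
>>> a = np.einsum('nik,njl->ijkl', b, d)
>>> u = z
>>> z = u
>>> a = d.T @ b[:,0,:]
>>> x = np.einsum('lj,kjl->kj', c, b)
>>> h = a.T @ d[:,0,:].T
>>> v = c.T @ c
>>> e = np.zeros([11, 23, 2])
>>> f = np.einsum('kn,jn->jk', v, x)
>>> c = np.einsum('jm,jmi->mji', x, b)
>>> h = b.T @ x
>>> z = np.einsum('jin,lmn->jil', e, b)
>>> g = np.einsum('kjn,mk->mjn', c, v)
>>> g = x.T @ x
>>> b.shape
(7, 31, 2)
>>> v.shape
(31, 31)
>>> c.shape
(31, 7, 2)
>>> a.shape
(11, 23, 2)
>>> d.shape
(7, 23, 11)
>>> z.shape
(11, 23, 7)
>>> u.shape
(7,)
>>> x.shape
(7, 31)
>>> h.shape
(2, 31, 31)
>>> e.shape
(11, 23, 2)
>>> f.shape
(7, 31)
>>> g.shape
(31, 31)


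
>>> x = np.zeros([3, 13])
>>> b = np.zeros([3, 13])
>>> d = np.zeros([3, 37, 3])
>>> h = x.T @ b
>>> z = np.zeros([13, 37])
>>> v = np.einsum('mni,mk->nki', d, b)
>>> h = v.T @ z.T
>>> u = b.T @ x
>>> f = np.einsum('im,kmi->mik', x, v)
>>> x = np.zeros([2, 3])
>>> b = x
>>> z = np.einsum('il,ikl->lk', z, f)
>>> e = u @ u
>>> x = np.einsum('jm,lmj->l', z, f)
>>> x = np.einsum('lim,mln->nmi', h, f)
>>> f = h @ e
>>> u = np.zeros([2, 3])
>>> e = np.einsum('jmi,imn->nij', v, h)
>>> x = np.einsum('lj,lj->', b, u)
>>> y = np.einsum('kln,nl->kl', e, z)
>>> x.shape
()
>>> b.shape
(2, 3)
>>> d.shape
(3, 37, 3)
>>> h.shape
(3, 13, 13)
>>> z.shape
(37, 3)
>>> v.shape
(37, 13, 3)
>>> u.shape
(2, 3)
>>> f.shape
(3, 13, 13)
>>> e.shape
(13, 3, 37)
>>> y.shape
(13, 3)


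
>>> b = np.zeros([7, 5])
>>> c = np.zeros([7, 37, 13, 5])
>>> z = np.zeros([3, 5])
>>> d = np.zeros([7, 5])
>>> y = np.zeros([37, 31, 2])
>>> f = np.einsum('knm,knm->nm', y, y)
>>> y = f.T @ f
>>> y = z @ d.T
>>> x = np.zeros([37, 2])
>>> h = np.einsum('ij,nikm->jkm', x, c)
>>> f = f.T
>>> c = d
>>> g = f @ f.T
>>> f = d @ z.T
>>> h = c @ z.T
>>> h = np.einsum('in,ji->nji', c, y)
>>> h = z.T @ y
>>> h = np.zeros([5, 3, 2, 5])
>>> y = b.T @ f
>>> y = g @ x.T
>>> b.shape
(7, 5)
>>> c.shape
(7, 5)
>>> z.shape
(3, 5)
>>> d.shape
(7, 5)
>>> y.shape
(2, 37)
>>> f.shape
(7, 3)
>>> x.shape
(37, 2)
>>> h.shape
(5, 3, 2, 5)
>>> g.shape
(2, 2)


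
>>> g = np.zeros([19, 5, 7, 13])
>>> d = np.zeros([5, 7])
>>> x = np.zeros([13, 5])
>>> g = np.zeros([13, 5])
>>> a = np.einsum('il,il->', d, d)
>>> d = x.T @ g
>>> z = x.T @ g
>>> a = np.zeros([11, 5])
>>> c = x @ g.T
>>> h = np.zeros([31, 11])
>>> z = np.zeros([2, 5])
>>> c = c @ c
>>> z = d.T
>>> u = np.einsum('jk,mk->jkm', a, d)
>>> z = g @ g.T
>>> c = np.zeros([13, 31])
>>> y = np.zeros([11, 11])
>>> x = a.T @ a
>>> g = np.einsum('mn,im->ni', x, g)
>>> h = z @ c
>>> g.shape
(5, 13)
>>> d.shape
(5, 5)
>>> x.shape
(5, 5)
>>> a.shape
(11, 5)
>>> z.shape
(13, 13)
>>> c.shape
(13, 31)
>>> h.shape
(13, 31)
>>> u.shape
(11, 5, 5)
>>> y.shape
(11, 11)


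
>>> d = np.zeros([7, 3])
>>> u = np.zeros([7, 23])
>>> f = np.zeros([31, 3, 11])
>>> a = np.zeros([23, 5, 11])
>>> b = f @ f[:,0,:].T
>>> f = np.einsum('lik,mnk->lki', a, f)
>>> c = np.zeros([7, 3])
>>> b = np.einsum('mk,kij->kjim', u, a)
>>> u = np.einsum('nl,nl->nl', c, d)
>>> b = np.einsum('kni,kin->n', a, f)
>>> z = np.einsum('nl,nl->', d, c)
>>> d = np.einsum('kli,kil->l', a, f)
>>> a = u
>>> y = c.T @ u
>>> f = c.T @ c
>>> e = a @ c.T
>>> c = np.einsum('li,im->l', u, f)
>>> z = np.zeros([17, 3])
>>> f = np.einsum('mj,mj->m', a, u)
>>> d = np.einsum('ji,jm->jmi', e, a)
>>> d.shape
(7, 3, 7)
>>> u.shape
(7, 3)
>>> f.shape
(7,)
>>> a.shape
(7, 3)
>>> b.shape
(5,)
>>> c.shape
(7,)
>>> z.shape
(17, 3)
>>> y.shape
(3, 3)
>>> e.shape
(7, 7)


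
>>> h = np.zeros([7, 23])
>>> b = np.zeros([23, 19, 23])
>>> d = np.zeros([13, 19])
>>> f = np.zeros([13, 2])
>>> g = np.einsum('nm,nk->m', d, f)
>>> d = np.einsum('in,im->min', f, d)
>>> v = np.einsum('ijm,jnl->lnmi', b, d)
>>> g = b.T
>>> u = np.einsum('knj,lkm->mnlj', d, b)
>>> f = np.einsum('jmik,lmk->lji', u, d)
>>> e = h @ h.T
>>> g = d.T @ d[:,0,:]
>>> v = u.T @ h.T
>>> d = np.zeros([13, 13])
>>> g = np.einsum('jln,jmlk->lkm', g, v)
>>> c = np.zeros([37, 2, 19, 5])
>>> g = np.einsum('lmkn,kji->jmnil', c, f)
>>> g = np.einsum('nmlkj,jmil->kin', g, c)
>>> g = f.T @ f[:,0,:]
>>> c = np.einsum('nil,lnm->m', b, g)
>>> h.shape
(7, 23)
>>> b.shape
(23, 19, 23)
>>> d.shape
(13, 13)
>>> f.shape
(19, 23, 23)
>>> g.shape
(23, 23, 23)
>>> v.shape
(2, 23, 13, 7)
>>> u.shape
(23, 13, 23, 2)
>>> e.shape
(7, 7)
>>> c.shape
(23,)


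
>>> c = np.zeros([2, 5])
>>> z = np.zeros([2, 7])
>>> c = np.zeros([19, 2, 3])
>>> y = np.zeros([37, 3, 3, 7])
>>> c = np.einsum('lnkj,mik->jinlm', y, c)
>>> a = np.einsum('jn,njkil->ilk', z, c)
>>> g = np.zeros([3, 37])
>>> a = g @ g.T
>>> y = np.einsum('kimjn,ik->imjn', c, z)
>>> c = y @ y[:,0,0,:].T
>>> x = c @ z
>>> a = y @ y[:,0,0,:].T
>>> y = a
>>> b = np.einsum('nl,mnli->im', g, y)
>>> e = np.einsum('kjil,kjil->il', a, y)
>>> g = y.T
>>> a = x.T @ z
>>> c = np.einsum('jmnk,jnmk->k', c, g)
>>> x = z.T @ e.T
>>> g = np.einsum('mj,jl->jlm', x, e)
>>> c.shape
(2,)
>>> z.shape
(2, 7)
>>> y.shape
(2, 3, 37, 2)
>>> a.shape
(7, 37, 3, 7)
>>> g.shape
(37, 2, 7)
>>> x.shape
(7, 37)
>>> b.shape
(2, 2)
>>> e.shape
(37, 2)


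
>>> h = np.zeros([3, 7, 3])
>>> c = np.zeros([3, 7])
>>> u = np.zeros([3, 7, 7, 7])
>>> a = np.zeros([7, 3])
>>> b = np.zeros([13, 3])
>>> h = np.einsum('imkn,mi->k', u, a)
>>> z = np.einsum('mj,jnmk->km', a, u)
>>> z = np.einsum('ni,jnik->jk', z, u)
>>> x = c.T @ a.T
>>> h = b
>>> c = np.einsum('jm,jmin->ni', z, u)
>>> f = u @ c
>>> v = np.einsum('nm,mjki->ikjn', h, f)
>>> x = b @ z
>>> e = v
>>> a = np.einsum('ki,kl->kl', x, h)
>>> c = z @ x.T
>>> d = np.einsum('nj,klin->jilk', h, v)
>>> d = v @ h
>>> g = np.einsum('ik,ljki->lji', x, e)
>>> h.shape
(13, 3)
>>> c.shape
(3, 13)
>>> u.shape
(3, 7, 7, 7)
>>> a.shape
(13, 3)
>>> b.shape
(13, 3)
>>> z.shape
(3, 7)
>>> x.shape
(13, 7)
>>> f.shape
(3, 7, 7, 7)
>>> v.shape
(7, 7, 7, 13)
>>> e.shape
(7, 7, 7, 13)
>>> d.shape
(7, 7, 7, 3)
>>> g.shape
(7, 7, 13)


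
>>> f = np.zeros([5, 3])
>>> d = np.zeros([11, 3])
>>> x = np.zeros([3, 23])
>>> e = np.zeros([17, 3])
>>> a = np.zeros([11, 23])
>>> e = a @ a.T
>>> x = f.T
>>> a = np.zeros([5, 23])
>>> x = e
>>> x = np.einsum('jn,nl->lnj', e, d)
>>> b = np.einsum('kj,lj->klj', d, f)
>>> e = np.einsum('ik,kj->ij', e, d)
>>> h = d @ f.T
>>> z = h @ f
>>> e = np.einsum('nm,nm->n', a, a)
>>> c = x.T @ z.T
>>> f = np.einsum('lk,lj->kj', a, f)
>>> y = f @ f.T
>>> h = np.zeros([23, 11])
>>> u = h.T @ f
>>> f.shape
(23, 3)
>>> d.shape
(11, 3)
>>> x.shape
(3, 11, 11)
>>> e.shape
(5,)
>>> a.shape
(5, 23)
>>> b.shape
(11, 5, 3)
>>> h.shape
(23, 11)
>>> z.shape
(11, 3)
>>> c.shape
(11, 11, 11)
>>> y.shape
(23, 23)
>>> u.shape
(11, 3)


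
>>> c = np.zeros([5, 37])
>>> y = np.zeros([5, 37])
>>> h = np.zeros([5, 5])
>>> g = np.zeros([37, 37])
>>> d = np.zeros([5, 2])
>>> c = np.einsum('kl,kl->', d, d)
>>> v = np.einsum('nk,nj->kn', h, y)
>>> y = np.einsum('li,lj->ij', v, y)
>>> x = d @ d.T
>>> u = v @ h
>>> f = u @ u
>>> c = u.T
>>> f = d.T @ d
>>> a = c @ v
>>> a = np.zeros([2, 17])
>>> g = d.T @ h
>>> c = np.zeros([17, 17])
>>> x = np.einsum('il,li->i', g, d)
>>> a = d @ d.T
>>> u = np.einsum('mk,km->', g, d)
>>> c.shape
(17, 17)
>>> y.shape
(5, 37)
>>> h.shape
(5, 5)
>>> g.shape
(2, 5)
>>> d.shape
(5, 2)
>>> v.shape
(5, 5)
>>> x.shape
(2,)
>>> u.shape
()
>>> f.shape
(2, 2)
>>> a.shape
(5, 5)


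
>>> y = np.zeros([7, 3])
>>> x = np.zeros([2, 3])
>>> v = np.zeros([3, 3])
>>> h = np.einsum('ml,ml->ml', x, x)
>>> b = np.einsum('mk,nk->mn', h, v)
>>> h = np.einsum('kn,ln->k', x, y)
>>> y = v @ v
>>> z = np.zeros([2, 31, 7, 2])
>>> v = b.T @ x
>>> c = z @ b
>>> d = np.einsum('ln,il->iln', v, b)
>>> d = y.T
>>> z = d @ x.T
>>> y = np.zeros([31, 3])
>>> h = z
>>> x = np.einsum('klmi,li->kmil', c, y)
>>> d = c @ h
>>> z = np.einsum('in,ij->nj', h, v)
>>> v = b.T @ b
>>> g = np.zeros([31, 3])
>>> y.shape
(31, 3)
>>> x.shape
(2, 7, 3, 31)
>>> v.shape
(3, 3)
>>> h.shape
(3, 2)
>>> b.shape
(2, 3)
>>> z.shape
(2, 3)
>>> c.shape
(2, 31, 7, 3)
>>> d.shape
(2, 31, 7, 2)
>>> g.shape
(31, 3)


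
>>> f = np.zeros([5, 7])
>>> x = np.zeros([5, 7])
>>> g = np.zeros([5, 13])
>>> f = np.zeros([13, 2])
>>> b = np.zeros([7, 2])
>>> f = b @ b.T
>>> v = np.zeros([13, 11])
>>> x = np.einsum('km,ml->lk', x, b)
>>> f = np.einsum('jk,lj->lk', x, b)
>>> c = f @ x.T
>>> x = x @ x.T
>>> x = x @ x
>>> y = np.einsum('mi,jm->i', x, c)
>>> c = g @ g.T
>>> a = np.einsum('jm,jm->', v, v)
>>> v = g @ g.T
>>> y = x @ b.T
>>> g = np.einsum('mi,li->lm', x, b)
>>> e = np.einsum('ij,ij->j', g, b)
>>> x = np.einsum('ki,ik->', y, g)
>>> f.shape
(7, 5)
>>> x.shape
()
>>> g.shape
(7, 2)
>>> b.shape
(7, 2)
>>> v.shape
(5, 5)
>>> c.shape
(5, 5)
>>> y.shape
(2, 7)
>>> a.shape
()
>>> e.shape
(2,)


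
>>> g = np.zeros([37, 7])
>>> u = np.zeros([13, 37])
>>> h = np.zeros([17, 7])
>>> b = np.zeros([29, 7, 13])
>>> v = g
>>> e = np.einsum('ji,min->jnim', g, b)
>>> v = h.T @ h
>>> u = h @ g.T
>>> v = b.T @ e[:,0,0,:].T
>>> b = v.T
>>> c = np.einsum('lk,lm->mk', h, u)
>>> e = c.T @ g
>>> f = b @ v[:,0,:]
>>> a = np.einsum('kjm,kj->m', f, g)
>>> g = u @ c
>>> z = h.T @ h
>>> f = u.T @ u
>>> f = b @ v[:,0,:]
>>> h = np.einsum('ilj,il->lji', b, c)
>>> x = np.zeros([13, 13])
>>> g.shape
(17, 7)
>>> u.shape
(17, 37)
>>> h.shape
(7, 13, 37)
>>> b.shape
(37, 7, 13)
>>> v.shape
(13, 7, 37)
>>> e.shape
(7, 7)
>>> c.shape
(37, 7)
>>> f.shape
(37, 7, 37)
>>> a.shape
(37,)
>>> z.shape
(7, 7)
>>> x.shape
(13, 13)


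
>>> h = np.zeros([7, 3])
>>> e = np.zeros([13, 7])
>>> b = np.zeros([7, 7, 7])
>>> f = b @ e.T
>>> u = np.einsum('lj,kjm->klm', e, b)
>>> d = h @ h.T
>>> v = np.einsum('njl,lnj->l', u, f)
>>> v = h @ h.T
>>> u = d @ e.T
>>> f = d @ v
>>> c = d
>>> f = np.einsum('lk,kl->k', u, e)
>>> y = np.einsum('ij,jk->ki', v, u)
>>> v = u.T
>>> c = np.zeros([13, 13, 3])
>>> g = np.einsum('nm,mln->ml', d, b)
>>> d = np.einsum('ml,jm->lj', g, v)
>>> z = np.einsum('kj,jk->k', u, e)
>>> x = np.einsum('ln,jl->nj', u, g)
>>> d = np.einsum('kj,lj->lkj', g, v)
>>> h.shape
(7, 3)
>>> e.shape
(13, 7)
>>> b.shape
(7, 7, 7)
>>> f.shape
(13,)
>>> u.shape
(7, 13)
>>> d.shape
(13, 7, 7)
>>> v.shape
(13, 7)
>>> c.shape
(13, 13, 3)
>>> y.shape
(13, 7)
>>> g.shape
(7, 7)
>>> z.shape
(7,)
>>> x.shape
(13, 7)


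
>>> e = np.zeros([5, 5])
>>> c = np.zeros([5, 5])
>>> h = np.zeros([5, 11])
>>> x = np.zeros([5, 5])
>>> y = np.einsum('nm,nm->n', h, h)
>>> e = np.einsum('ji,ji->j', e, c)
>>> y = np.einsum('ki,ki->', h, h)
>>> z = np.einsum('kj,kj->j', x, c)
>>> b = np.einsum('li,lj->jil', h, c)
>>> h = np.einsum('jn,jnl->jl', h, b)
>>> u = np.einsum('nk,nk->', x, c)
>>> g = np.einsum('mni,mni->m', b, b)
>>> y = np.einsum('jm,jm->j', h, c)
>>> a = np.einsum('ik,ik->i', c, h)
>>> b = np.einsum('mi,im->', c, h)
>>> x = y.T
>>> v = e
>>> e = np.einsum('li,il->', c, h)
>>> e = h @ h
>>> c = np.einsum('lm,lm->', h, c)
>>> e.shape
(5, 5)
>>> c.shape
()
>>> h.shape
(5, 5)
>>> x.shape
(5,)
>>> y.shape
(5,)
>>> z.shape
(5,)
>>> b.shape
()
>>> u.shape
()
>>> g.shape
(5,)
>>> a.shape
(5,)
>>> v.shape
(5,)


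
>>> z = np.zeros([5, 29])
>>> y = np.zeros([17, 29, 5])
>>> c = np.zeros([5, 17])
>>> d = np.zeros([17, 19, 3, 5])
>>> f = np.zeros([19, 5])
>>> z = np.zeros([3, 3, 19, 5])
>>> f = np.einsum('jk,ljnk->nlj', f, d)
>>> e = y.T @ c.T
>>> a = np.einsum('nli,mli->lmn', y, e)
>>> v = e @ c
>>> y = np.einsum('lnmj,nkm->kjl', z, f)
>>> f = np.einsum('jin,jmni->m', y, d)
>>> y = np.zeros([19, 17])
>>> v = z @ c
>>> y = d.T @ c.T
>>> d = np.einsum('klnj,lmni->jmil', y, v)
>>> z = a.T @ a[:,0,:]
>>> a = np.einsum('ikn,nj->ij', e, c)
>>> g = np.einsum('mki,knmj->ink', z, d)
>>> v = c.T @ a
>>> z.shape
(17, 5, 17)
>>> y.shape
(5, 3, 19, 5)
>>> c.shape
(5, 17)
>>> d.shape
(5, 3, 17, 3)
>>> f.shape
(19,)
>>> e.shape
(5, 29, 5)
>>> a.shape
(5, 17)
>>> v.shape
(17, 17)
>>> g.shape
(17, 3, 5)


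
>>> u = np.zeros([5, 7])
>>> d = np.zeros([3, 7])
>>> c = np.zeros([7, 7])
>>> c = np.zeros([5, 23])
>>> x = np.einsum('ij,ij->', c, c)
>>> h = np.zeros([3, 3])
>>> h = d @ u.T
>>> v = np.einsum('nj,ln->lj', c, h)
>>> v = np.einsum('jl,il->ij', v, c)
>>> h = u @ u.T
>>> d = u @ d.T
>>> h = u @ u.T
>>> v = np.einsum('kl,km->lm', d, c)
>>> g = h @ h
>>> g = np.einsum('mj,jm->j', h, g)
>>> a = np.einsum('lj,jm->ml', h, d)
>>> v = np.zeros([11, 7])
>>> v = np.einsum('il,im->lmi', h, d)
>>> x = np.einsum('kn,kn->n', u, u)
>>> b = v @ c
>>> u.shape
(5, 7)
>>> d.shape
(5, 3)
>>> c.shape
(5, 23)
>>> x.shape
(7,)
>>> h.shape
(5, 5)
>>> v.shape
(5, 3, 5)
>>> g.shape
(5,)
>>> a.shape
(3, 5)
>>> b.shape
(5, 3, 23)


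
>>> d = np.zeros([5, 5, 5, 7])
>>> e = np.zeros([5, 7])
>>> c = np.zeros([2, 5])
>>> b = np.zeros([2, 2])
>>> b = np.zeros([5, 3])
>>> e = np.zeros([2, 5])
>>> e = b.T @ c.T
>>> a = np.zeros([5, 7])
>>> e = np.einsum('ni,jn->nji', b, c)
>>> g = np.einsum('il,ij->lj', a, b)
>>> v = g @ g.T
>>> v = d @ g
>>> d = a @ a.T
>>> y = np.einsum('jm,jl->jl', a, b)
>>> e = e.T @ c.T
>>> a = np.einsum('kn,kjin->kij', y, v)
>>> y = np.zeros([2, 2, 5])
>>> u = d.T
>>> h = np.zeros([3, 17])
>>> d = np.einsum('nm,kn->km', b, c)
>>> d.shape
(2, 3)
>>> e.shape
(3, 2, 2)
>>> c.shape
(2, 5)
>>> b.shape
(5, 3)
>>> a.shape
(5, 5, 5)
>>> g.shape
(7, 3)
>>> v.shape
(5, 5, 5, 3)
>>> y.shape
(2, 2, 5)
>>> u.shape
(5, 5)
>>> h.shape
(3, 17)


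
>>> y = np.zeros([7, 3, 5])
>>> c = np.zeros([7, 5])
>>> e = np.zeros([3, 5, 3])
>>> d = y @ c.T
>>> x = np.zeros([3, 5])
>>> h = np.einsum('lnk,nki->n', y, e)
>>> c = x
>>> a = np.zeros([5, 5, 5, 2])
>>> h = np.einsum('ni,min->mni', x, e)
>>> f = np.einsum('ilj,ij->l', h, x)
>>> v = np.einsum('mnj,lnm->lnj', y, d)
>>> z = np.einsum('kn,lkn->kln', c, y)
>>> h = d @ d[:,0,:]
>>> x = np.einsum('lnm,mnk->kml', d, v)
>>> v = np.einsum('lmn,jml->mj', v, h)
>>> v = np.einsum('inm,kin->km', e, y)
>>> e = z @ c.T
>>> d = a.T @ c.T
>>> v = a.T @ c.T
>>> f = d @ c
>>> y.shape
(7, 3, 5)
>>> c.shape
(3, 5)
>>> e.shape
(3, 7, 3)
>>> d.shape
(2, 5, 5, 3)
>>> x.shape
(5, 7, 7)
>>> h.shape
(7, 3, 7)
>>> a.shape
(5, 5, 5, 2)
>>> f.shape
(2, 5, 5, 5)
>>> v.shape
(2, 5, 5, 3)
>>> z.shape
(3, 7, 5)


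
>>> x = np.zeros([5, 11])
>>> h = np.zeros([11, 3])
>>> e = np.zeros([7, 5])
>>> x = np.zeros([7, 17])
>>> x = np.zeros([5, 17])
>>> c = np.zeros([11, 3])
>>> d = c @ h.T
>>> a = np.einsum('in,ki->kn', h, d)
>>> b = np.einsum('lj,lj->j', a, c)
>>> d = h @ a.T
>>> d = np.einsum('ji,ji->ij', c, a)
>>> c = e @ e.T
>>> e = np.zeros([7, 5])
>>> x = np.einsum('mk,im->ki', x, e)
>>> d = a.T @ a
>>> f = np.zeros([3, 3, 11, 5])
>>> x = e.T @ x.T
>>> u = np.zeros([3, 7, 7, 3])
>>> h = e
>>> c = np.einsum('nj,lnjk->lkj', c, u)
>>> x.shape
(5, 17)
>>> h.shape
(7, 5)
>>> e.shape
(7, 5)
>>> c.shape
(3, 3, 7)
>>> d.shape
(3, 3)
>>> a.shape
(11, 3)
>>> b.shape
(3,)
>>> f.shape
(3, 3, 11, 5)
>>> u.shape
(3, 7, 7, 3)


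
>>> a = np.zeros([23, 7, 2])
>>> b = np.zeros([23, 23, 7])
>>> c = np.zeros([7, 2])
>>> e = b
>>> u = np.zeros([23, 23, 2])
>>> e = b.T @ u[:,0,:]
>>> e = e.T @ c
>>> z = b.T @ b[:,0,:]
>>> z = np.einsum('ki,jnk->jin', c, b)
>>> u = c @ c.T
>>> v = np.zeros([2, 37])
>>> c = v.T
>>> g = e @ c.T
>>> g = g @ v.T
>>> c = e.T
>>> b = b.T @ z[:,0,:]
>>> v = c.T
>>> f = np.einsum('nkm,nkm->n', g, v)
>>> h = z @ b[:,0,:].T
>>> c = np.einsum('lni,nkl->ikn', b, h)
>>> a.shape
(23, 7, 2)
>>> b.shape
(7, 23, 23)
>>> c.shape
(23, 2, 23)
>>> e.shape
(2, 23, 2)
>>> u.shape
(7, 7)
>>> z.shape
(23, 2, 23)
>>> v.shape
(2, 23, 2)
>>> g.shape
(2, 23, 2)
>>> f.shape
(2,)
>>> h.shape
(23, 2, 7)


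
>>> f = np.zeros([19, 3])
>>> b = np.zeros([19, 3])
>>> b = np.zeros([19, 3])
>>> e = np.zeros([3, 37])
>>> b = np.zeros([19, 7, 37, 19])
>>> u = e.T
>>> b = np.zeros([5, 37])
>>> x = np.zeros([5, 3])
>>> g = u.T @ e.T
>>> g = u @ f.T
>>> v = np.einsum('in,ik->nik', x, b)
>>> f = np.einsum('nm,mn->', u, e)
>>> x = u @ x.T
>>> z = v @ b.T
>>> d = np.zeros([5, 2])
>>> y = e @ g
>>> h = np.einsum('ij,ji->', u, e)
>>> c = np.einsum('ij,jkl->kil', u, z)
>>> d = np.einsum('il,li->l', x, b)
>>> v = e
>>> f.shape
()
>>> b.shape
(5, 37)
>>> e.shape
(3, 37)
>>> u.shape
(37, 3)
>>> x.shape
(37, 5)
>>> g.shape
(37, 19)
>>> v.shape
(3, 37)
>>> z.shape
(3, 5, 5)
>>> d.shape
(5,)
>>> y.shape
(3, 19)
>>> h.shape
()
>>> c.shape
(5, 37, 5)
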